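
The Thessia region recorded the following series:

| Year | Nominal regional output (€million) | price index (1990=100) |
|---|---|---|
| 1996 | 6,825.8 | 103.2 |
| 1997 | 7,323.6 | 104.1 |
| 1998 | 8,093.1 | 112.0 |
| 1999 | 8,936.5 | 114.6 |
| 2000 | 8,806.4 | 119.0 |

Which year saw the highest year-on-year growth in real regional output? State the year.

1997: real = 7323.6/1.041 = 7035.16; growth vs 1996 (6614.15) = 6.37%.
1998: real = 8093.1/1.120 = 7225.98; growth vs 1997 (7035.16) = 2.71%.
1999: real = 8936.5/1.146 = 7797.99; growth vs 1998 (7225.98) = 7.92%.
2000: real = 8806.4/1.190 = 7400.34; growth vs 1999 (7797.99) = -5.10%.

1999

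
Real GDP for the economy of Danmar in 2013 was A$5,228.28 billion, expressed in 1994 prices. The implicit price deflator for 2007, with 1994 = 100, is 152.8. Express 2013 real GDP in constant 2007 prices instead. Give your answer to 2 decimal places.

Real GDP in 2007 prices = Real GDP in 1994 prices × (P_2007/P_1994) = 5228.28 × 1.528 = 7988.81.

A$7,988.81 billion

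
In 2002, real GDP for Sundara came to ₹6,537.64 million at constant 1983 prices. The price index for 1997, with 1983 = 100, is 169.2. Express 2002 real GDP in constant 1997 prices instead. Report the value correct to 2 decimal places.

₹11,061.69 million

Real GDP in 1997 prices = Real GDP in 1983 prices × (P_1997/P_1983) = 6537.64 × 1.692 = 11061.69.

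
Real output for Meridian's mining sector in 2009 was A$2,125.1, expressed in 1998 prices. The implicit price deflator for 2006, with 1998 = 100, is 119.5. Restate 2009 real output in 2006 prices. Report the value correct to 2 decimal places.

Real output in 2006 prices = Real output in 1998 prices × (P_2006/P_1998) = 2125.1 × 1.195 = 2539.49.

A$2,539.49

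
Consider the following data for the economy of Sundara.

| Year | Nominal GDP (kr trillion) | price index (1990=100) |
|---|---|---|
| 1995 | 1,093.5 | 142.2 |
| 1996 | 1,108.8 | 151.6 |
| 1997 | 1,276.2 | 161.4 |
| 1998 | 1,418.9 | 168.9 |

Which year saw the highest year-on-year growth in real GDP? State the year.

1996: real = 1108.8/1.516 = 731.40; growth vs 1995 (768.99) = -4.89%.
1997: real = 1276.2/1.614 = 790.71; growth vs 1996 (731.40) = 8.11%.
1998: real = 1418.9/1.689 = 840.08; growth vs 1997 (790.71) = 6.24%.

1997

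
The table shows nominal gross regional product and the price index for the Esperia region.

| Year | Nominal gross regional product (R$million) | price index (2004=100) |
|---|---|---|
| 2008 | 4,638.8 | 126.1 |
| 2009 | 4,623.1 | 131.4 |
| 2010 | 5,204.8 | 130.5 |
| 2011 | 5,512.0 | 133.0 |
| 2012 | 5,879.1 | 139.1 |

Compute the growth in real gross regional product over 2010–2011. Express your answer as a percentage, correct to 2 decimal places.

3.91%

Real gross regional product 2010 = 5204.8/1.305 = 3988.35.
Real gross regional product 2011 = 5512.0/1.330 = 4144.36.
Change = 4144.36/3988.35 − 1 = 0.0391.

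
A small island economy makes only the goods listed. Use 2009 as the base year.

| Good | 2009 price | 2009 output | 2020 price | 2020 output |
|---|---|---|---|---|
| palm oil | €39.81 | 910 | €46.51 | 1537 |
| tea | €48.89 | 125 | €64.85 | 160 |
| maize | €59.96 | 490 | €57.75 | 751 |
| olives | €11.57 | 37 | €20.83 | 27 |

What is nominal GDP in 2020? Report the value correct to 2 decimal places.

€125794.53

Nominal GDP 2020 = Σ (p_2020 × q_2020) = 46.51·1537 + 64.85·160 + 57.75·751 + 20.83·27 = 125794.53.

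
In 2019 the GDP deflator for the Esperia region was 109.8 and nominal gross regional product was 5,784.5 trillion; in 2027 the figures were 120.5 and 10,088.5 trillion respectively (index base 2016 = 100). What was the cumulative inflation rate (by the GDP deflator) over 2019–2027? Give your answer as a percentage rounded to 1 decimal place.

9.7%

Price-level change = 120.5 / 109.8 − 1 = 0.0974.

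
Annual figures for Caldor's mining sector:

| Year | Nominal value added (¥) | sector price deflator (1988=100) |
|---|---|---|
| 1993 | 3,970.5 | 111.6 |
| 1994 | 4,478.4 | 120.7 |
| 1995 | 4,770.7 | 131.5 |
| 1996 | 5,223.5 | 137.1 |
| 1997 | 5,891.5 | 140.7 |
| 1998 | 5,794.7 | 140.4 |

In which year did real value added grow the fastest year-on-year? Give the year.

1997

1994: real = 4478.4/1.207 = 3710.36; growth vs 1993 (3557.80) = 4.29%.
1995: real = 4770.7/1.315 = 3627.91; growth vs 1994 (3710.36) = -2.22%.
1996: real = 5223.5/1.371 = 3809.99; growth vs 1995 (3627.91) = 5.02%.
1997: real = 5891.5/1.407 = 4187.28; growth vs 1996 (3809.99) = 9.90%.
1998: real = 5794.7/1.404 = 4127.28; growth vs 1997 (4187.28) = -1.43%.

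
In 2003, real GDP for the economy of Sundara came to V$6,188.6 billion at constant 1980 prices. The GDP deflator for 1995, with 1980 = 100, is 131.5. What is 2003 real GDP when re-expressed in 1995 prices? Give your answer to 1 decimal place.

V$8,138.0 billion

Real GDP in 1995 prices = Real GDP in 1980 prices × (P_1995/P_1980) = 6188.6 × 1.315 = 8138.01.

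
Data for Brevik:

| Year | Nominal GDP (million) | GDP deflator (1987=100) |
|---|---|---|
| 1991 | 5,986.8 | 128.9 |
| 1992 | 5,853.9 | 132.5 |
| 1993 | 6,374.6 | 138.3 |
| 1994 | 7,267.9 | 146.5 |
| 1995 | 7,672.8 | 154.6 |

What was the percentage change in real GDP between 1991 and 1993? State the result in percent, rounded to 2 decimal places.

-0.76%

Real GDP 1991 = 5986.8/1.289 = 4644.53.
Real GDP 1993 = 6374.6/1.383 = 4609.26.
Change = 4609.26/4644.53 − 1 = -0.0076.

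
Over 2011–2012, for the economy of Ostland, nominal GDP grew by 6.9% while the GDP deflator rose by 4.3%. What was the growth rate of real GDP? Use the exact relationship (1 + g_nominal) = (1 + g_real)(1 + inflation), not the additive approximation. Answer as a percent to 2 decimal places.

(1 + g_nom) = (1 + g_real)(1 + π), so g_real = 1.0690 / 1.0430 − 1 = 0.02493.

2.49%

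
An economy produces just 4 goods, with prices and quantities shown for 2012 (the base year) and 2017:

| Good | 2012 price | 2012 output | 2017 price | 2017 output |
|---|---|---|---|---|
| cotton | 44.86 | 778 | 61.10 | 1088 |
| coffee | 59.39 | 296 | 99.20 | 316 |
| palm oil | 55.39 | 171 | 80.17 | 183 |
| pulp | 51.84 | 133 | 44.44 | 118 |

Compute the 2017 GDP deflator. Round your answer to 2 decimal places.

Nominal GDP 2017 = 61.10·1088 + 99.20·316 + 80.17·183 + 44.44·118 = 117739.03.
Real GDP 2017 (at 2012 prices) = 44.86·1088 + 59.39·316 + 55.39·183 + 51.84·118 = 83828.41.
Deflator = Nominal/Real × 100 = 117739.03/83828.41 × 100 = 140.452.

140.45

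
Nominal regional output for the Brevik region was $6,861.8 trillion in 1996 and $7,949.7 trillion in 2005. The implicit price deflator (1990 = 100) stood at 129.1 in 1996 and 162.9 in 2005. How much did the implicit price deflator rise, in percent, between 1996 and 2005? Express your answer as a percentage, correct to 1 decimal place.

Price-level change = 162.9 / 129.1 − 1 = 0.2618.

26.2%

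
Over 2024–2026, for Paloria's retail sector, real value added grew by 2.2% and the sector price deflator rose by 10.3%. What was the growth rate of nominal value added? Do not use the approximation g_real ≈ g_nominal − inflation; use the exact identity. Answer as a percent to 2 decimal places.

12.73%

(1 + g_nom) = (1 + g_real)(1 + π) = 1.0220 × 1.1030 = 1.12727.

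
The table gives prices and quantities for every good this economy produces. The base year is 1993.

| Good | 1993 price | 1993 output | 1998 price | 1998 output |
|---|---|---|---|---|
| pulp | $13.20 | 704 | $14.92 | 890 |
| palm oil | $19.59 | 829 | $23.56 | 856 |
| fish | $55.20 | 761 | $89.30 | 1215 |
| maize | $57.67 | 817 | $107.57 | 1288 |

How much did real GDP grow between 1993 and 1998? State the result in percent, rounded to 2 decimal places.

48.15%

Real GDP 1993 = Nominal GDP 1993 = 13.20·704 + 19.59·829 + 55.20·761 + 57.67·817 = 114656.50.
Real GDP 1998 (at 1993 prices) = 13.20·890 + 19.59·856 + 55.20·1215 + 57.67·1288 = 169864.00.
Real growth = 169864.00/114656.50 − 1 = 0.4815.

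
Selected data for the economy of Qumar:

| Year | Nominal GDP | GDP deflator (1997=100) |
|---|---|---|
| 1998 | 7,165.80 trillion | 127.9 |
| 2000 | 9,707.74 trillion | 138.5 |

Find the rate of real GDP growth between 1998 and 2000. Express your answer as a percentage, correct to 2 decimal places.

Deflate each year: 1998 → 7165.80/1.279 = 5602.66; 2000 → 9707.74/1.385 = 7009.20.
So real GDP changed by 7009.20/5602.66 − 1 = 0.2510, i.e. 25.10%.

25.10%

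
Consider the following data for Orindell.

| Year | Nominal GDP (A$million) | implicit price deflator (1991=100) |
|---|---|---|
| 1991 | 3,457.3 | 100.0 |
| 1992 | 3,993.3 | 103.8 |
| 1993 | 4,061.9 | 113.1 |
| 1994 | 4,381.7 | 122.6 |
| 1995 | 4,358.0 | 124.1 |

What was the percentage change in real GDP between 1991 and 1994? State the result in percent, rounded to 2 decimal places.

Real GDP 1991 = 3457.3/1.000 = 3457.30.
Real GDP 1994 = 4381.7/1.226 = 3573.98.
Change = 3573.98/3457.30 − 1 = 0.0337.

3.37%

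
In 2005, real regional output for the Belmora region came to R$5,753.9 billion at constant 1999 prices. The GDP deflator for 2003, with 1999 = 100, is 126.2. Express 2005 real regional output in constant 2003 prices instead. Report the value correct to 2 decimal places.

R$7,261.42 billion

Real regional output in 2003 prices = Real regional output in 1999 prices × (P_2003/P_1999) = 5753.9 × 1.262 = 7261.42.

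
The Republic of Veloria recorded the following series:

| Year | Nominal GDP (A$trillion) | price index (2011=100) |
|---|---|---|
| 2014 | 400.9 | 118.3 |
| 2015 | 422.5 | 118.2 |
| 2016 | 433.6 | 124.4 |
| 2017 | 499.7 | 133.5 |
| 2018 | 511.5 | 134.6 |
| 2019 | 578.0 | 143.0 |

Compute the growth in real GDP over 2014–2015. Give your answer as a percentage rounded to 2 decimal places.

5.48%

Real GDP 2014 = 400.9/1.183 = 338.88.
Real GDP 2015 = 422.5/1.182 = 357.45.
Change = 357.45/338.88 − 1 = 0.0548.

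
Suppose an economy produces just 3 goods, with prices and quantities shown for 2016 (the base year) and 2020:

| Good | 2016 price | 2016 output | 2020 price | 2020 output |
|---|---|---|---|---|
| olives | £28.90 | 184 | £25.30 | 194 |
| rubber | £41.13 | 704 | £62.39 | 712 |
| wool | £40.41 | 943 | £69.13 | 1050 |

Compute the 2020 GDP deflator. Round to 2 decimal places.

Nominal GDP 2020 = 25.30·194 + 62.39·712 + 69.13·1050 = 121916.38.
Real GDP 2020 (at 2016 prices) = 28.90·194 + 41.13·712 + 40.41·1050 = 77321.66.
Deflator = Nominal/Real × 100 = 121916.38/77321.66 × 100 = 157.674.

157.67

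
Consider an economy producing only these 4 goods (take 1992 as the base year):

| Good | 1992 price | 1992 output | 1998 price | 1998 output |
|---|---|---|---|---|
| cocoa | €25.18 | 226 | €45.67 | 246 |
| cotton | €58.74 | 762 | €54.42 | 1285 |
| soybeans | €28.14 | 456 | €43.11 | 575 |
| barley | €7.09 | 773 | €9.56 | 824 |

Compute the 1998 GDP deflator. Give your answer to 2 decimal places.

Nominal GDP 1998 = 45.67·246 + 54.42·1285 + 43.11·575 + 9.56·824 = 113830.21.
Real GDP 1998 (at 1992 prices) = 25.18·246 + 58.74·1285 + 28.14·575 + 7.09·824 = 103697.84.
Deflator = Nominal/Real × 100 = 113830.21/103697.84 × 100 = 109.771.

109.77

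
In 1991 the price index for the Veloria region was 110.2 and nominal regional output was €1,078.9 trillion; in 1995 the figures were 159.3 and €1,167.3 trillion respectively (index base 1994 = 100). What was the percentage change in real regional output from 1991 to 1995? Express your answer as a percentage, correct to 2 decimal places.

-25.15%

Real regional output 1991 = 1078.9 / 1.102 = 979.04.
Real regional output 1995 = 1167.3 / 1.593 = 732.77.
Real growth = 732.77 / 979.04 − 1 = -0.2515.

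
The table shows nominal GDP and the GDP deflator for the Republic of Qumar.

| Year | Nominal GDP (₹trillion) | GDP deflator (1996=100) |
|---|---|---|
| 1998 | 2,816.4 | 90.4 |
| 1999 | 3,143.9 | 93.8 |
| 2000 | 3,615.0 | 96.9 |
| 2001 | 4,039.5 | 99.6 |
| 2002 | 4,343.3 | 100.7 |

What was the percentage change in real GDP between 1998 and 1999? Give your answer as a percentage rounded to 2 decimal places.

Real GDP 1998 = 2816.4/0.904 = 3115.49.
Real GDP 1999 = 3143.9/0.938 = 3351.71.
Change = 3351.71/3115.49 − 1 = 0.0758.

7.58%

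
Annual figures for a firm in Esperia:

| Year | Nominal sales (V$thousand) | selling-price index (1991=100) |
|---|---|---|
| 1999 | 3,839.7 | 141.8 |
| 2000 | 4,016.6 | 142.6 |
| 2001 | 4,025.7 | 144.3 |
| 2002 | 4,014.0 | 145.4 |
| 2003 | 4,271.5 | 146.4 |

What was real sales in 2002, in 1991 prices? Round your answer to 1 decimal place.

Real sales 2002 = 4014.0 / 1.454 = 2760.66.

V$2,760.7 thousand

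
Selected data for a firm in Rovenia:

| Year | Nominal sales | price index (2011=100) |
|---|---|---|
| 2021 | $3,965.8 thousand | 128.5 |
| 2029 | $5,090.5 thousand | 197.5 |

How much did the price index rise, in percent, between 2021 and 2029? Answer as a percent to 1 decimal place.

53.7%

Price-level change = 197.5 / 128.5 − 1 = 0.5370.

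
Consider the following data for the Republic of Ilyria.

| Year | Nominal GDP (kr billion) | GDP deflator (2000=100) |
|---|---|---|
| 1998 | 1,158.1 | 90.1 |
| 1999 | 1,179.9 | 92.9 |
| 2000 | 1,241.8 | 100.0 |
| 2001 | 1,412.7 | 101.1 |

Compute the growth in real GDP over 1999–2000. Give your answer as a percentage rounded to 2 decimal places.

-2.23%

Real GDP 1999 = 1179.9/0.929 = 1270.08.
Real GDP 2000 = 1241.8/1.000 = 1241.80.
Change = 1241.80/1270.08 − 1 = -0.0223.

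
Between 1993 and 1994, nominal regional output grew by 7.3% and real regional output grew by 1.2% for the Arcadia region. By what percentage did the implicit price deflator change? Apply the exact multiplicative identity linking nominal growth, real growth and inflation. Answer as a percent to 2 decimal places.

6.03%

(1 + g_nom) = (1 + g_real)(1 + π), so π = 1.0730 / 1.0120 − 1 = 0.06028.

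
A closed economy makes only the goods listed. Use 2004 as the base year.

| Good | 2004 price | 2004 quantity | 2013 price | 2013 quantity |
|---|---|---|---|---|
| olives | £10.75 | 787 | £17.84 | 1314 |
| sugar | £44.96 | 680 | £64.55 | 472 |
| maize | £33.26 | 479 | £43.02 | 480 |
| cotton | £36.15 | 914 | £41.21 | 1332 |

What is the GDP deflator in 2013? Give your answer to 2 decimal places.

130.15

Nominal GDP 2013 = 17.84·1314 + 64.55·472 + 43.02·480 + 41.21·1332 = 129450.68.
Real GDP 2013 (at 2004 prices) = 10.75·1314 + 44.96·472 + 33.26·480 + 36.15·1332 = 99463.22.
Deflator = Nominal/Real × 100 = 129450.68/99463.22 × 100 = 130.149.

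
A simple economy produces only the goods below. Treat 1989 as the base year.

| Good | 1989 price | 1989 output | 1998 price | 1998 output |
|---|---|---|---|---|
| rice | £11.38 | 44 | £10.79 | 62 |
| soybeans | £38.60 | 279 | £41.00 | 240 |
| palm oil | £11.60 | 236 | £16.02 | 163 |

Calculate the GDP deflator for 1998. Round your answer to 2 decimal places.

Nominal GDP 1998 = 10.79·62 + 41.00·240 + 16.02·163 = 13120.24.
Real GDP 1998 (at 1989 prices) = 11.38·62 + 38.60·240 + 11.60·163 = 11860.36.
Deflator = Nominal/Real × 100 = 13120.24/11860.36 × 100 = 110.623.

110.62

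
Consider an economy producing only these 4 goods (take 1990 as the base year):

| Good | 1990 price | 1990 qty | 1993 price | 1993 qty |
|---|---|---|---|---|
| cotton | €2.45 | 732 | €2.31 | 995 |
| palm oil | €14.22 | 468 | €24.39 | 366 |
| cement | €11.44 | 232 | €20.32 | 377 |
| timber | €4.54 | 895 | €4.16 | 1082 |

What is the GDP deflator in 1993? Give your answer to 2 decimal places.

138.65

Nominal GDP 1993 = 2.31·995 + 24.39·366 + 20.32·377 + 4.16·1082 = 23386.95.
Real GDP 1993 (at 1990 prices) = 2.45·995 + 14.22·366 + 11.44·377 + 4.54·1082 = 16867.43.
Deflator = Nominal/Real × 100 = 23386.95/16867.43 × 100 = 138.652.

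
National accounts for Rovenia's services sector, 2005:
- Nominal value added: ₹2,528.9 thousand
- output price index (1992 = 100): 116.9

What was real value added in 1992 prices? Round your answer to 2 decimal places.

₹2,163.30 thousand

Real value added = Nominal / (output price index/100) = 2528.9 / 1.169 = 2163.30.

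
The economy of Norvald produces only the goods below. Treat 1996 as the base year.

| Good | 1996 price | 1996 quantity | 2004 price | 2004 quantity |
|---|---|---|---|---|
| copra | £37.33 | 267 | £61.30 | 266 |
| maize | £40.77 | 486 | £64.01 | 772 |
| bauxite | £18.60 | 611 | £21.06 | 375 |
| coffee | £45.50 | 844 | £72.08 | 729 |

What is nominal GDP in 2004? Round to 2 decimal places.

Nominal GDP 2004 = Σ (p_2004 × q_2004) = 61.30·266 + 64.01·772 + 21.06·375 + 72.08·729 = 126165.34.

£126165.34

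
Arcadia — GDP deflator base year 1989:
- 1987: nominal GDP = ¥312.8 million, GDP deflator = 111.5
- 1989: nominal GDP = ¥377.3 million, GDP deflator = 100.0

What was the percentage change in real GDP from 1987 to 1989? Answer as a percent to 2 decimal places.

34.49%

Deflate each year: 1987 → 312.8/1.115 = 280.54; 1989 → 377.3/1.000 = 377.30.
So real GDP changed by 377.30/280.54 − 1 = 0.3449, i.e. 34.49%.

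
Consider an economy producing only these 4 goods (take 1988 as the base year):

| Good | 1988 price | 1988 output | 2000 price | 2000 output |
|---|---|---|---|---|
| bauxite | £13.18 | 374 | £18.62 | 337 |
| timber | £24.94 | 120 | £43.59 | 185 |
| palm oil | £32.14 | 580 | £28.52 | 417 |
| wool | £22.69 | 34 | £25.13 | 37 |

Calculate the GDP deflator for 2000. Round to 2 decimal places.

Nominal GDP 2000 = 18.62·337 + 43.59·185 + 28.52·417 + 25.13·37 = 27161.74.
Real GDP 2000 (at 1988 prices) = 13.18·337 + 24.94·185 + 32.14·417 + 22.69·37 = 23297.47.
Deflator = Nominal/Real × 100 = 27161.74/23297.47 × 100 = 116.587.

116.59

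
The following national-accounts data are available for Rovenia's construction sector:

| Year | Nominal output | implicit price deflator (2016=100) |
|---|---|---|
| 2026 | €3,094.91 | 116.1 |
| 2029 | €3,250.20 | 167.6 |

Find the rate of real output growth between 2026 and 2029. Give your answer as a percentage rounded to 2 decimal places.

Real output 2026 = 3094.91 / 1.161 = 2665.73.
Real output 2029 = 3250.20 / 1.676 = 1939.26.
Real growth = 1939.26 / 2665.73 − 1 = -0.2725.

-27.25%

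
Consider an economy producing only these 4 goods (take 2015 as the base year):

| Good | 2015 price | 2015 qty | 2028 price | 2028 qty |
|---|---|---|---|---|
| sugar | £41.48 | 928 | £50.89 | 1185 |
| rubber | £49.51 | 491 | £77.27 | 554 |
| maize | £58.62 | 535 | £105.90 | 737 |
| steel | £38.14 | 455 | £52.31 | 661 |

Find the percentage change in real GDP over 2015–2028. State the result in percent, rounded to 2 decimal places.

Real GDP 2015 = Nominal GDP 2015 = 41.48·928 + 49.51·491 + 58.62·535 + 38.14·455 = 111518.25.
Real GDP 2028 (at 2015 prices) = 41.48·1185 + 49.51·554 + 58.62·737 + 38.14·661 = 144995.82.
Real growth = 144995.82/111518.25 − 1 = 0.3002.

30.02%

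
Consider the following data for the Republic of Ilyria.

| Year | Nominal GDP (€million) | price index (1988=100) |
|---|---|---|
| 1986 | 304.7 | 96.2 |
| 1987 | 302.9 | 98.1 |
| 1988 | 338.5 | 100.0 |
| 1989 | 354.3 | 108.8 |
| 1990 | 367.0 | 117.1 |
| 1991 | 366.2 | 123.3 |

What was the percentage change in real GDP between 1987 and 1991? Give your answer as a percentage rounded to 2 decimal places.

-3.81%

Real GDP 1987 = 302.9/0.981 = 308.77.
Real GDP 1991 = 366.2/1.233 = 297.00.
Change = 297.00/308.77 − 1 = -0.0381.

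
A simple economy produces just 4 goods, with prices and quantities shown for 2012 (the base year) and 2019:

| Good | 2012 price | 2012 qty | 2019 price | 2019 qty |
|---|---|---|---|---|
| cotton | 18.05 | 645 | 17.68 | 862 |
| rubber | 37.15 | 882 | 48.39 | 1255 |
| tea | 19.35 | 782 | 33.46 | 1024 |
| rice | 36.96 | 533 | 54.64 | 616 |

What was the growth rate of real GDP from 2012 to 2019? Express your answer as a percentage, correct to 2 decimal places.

32.21%

Real GDP 2012 = Nominal GDP 2012 = 18.05·645 + 37.15·882 + 19.35·782 + 36.96·533 = 79239.93.
Real GDP 2019 (at 2012 prices) = 18.05·862 + 37.15·1255 + 19.35·1024 + 36.96·616 = 104764.11.
Real growth = 104764.11/79239.93 − 1 = 0.3221.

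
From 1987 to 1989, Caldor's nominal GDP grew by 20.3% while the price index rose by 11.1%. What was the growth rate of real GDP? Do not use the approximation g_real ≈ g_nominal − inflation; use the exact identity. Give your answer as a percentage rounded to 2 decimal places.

(1 + g_nom) = (1 + g_real)(1 + π), so g_real = 1.2030 / 1.1110 − 1 = 0.08281.

8.28%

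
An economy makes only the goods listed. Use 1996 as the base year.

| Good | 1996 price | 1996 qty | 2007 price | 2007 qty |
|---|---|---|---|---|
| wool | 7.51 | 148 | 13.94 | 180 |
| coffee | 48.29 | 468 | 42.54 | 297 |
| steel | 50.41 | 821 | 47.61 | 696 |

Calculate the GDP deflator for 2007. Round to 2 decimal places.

95.08

Nominal GDP 2007 = 13.94·180 + 42.54·297 + 47.61·696 = 48280.14.
Real GDP 2007 (at 1996 prices) = 7.51·180 + 48.29·297 + 50.41·696 = 50779.29.
Deflator = Nominal/Real × 100 = 48280.14/50779.29 × 100 = 95.078.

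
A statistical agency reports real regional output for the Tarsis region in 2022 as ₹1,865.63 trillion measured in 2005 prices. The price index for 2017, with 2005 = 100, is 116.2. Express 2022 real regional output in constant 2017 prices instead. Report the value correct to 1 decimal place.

Real regional output in 2017 prices = Real regional output in 2005 prices × (P_2017/P_2005) = 1865.63 × 1.162 = 2167.86.

₹2,167.9 trillion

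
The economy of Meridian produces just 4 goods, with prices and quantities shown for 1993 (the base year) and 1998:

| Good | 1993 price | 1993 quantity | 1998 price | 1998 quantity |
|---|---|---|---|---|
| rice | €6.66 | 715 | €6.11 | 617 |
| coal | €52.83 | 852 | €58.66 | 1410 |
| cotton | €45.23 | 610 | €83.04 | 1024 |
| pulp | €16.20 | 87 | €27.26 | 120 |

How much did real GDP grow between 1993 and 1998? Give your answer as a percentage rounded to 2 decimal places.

Real GDP 1993 = Nominal GDP 1993 = 6.66·715 + 52.83·852 + 45.23·610 + 16.20·87 = 78772.76.
Real GDP 1998 (at 1993 prices) = 6.66·617 + 52.83·1410 + 45.23·1024 + 16.20·120 = 126859.04.
Real growth = 126859.04/78772.76 − 1 = 0.6104.

61.04%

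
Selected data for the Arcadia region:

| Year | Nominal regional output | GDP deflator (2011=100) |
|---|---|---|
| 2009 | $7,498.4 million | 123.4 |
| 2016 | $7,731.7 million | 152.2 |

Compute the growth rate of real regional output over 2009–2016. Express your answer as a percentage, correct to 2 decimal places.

-16.40%

Deflate each year: 2009 → 7498.4/1.234 = 6076.50; 2016 → 7731.7/1.522 = 5079.96.
So real regional output changed by 5079.96/6076.50 − 1 = -0.1640, i.e. -16.40%.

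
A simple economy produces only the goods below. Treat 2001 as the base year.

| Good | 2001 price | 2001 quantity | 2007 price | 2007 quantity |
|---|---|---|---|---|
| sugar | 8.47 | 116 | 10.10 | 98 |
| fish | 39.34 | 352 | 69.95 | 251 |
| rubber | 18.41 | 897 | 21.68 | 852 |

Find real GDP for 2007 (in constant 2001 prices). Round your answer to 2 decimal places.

26389.72

Real GDP 2007 = Σ (p_2001 × q_2007) = 8.47·98 + 39.34·251 + 18.41·852 = 26389.72.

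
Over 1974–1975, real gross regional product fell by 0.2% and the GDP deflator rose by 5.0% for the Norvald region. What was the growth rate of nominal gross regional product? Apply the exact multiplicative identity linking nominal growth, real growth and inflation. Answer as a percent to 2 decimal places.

(1 + g_nom) = (1 + g_real)(1 + π) = 0.9980 × 1.0500 = 1.04790.

4.79%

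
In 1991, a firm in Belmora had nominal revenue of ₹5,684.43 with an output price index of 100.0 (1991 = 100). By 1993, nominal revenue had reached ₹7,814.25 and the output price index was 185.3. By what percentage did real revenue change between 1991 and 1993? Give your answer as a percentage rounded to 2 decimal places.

Real revenue 1991 = 5684.43 / 1.000 = 5684.43.
Real revenue 1993 = 7814.25 / 1.853 = 4217.08.
Real growth = 4217.08 / 5684.43 − 1 = -0.2581.

-25.81%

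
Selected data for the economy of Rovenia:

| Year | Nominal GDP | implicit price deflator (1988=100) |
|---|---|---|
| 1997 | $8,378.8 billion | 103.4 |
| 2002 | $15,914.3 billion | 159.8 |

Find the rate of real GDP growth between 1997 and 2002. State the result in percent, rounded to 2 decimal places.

22.90%

Deflate each year: 1997 → 8378.8/1.034 = 8103.29; 2002 → 15914.3/1.598 = 9958.89.
So real GDP changed by 9958.89/8103.29 − 1 = 0.2290, i.e. 22.90%.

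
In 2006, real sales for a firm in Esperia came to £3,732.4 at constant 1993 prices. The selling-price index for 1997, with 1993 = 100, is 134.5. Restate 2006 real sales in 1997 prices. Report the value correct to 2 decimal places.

£5,020.08

Real sales in 1997 prices = Real sales in 1993 prices × (P_1997/P_1993) = 3732.4 × 1.345 = 5020.08.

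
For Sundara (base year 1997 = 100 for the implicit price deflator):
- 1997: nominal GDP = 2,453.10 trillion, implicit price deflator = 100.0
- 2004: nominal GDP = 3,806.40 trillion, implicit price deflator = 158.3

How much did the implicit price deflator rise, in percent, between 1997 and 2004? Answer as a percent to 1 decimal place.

Price-level change = 158.3 / 100.0 − 1 = 0.5830.

58.3%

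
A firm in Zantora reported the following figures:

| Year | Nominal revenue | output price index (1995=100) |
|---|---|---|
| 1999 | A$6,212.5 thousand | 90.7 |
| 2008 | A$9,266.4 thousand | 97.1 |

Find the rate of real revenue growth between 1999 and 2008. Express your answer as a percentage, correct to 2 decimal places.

Deflate each year: 1999 → 6212.5/0.907 = 6849.50; 2008 → 9266.4/0.971 = 9543.15.
So real revenue changed by 9543.15/6849.50 − 1 = 0.3933, i.e. 39.33%.

39.33%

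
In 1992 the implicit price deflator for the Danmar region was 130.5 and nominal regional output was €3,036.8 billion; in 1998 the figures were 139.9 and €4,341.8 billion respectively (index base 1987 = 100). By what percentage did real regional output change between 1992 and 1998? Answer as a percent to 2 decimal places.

Deflate each year: 1992 → 3036.8/1.305 = 2327.05; 1998 → 4341.8/1.399 = 3103.50.
So real regional output changed by 3103.50/2327.05 − 1 = 0.3337, i.e. 33.37%.

33.37%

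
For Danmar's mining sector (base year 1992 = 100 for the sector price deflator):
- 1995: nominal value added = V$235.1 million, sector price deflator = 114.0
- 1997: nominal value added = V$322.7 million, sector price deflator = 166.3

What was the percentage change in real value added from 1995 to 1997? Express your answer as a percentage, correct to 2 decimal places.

Deflate each year: 1995 → 235.1/1.140 = 206.23; 1997 → 322.7/1.663 = 194.05.
So real value added changed by 194.05/206.23 − 1 = -0.0591, i.e. -5.91%.

-5.91%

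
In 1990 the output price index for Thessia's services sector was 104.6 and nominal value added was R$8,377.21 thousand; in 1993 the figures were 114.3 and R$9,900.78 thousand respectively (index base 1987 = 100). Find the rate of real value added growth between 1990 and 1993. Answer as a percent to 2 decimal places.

8.16%

Deflate each year: 1990 → 8377.21/1.046 = 8008.80; 1993 → 9900.78/1.143 = 8662.10.
So real value added changed by 8662.10/8008.80 − 1 = 0.0816, i.e. 8.16%.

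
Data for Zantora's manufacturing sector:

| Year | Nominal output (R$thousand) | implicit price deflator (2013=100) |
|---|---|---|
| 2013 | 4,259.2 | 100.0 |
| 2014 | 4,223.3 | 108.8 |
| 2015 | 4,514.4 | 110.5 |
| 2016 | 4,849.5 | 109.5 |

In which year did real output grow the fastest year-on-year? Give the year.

2016

2014: real = 4223.3/1.088 = 3881.71; growth vs 2013 (4259.20) = -8.86%.
2015: real = 4514.4/1.105 = 4085.43; growth vs 2014 (3881.71) = 5.25%.
2016: real = 4849.5/1.095 = 4428.77; growth vs 2015 (4085.43) = 8.40%.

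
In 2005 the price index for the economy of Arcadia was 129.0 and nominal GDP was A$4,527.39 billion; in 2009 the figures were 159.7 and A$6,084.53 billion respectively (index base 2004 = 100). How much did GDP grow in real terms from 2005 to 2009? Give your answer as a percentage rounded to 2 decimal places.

8.56%

Deflate each year: 2005 → 4527.39/1.290 = 3509.60; 2009 → 6084.53/1.597 = 3809.97.
So real GDP changed by 3809.97/3509.60 − 1 = 0.0856, i.e. 8.56%.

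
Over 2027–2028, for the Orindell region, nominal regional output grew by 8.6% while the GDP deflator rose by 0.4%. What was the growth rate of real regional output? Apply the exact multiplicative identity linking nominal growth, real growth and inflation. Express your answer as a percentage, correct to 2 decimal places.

(1 + g_nom) = (1 + g_real)(1 + π), so g_real = 1.0860 / 1.0040 − 1 = 0.08167.

8.17%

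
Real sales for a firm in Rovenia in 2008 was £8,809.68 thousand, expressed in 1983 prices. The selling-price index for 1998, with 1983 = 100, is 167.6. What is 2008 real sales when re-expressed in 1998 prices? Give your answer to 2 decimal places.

£14,765.02 thousand

Real sales in 1998 prices = Real sales in 1983 prices × (P_1998/P_1983) = 8809.68 × 1.676 = 14765.02.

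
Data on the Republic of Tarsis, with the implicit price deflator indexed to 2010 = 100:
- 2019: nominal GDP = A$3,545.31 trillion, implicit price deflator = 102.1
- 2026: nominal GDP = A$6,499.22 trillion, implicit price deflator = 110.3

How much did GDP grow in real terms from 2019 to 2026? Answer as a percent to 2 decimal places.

69.69%

Deflate each year: 2019 → 3545.31/1.021 = 3472.39; 2026 → 6499.22/1.103 = 5892.31.
So real GDP changed by 5892.31/3472.39 − 1 = 0.6969, i.e. 69.69%.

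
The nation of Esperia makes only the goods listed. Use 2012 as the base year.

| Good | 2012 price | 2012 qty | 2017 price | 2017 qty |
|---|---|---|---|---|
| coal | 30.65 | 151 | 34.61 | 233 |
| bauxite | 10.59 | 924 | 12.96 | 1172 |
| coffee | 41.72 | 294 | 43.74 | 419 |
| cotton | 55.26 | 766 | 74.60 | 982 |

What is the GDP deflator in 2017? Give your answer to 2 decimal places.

125.78

Nominal GDP 2017 = 34.61·233 + 12.96·1172 + 43.74·419 + 74.60·982 = 114837.51.
Real GDP 2017 (at 2012 prices) = 30.65·233 + 10.59·1172 + 41.72·419 + 55.26·982 = 91298.93.
Deflator = Nominal/Real × 100 = 114837.51/91298.93 × 100 = 125.782.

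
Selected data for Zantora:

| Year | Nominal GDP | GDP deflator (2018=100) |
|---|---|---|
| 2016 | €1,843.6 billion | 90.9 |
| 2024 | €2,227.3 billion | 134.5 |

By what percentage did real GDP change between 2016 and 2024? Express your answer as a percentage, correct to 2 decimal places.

-18.35%

Real GDP 2016 = 1843.6 / 0.909 = 2028.16.
Real GDP 2024 = 2227.3 / 1.345 = 1655.99.
Real growth = 1655.99 / 2028.16 − 1 = -0.1835.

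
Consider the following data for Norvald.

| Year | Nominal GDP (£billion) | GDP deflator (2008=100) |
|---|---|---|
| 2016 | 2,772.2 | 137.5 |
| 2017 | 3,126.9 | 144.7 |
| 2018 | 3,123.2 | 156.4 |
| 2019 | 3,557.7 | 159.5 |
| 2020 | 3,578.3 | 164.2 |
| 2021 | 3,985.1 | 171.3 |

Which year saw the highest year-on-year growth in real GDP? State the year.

2017: real = 3126.9/1.447 = 2160.95; growth vs 2016 (2016.15) = 7.18%.
2018: real = 3123.2/1.564 = 1996.93; growth vs 2017 (2160.95) = -7.59%.
2019: real = 3557.7/1.595 = 2230.53; growth vs 2018 (1996.93) = 11.70%.
2020: real = 3578.3/1.642 = 2179.23; growth vs 2019 (2230.53) = -2.30%.
2021: real = 3985.1/1.713 = 2326.39; growth vs 2020 (2179.23) = 6.75%.

2019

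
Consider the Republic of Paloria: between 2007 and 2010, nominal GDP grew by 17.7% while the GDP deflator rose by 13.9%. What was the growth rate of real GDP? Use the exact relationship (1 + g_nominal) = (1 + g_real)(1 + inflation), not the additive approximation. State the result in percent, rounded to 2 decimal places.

(1 + g_nom) = (1 + g_real)(1 + π), so g_real = 1.1770 / 1.1390 − 1 = 0.03336.

3.34%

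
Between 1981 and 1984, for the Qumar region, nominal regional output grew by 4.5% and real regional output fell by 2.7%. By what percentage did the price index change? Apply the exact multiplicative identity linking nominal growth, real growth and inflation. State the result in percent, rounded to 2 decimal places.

7.40%

(1 + g_nom) = (1 + g_real)(1 + π), so π = 1.0450 / 0.9730 − 1 = 0.07400.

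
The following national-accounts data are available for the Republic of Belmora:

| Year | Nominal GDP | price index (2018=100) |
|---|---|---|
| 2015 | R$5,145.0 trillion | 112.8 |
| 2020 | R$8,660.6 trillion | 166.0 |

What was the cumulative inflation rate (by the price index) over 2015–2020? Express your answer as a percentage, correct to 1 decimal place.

Price-level change = 166.0 / 112.8 − 1 = 0.4716.

47.2%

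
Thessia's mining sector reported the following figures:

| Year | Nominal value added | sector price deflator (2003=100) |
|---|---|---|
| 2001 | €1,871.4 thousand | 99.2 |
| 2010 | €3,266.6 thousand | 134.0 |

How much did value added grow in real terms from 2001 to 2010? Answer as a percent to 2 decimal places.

29.22%

Deflate each year: 2001 → 1871.4/0.992 = 1886.49; 2010 → 3266.6/1.340 = 2437.76.
So real value added changed by 2437.76/1886.49 − 1 = 0.2922, i.e. 29.22%.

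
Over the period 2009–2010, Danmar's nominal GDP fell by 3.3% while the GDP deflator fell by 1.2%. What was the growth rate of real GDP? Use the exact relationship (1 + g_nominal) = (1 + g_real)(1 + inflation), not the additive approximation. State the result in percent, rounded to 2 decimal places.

(1 + g_nom) = (1 + g_real)(1 + π), so g_real = 0.9670 / 0.9880 − 1 = -0.02126.

-2.13%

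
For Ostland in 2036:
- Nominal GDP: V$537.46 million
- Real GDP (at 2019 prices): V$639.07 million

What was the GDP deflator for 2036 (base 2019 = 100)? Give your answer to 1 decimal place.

GDP deflator = (Nominal / Real) × 100 = 537.46 / 639.07 × 100 = 84.10.

84.1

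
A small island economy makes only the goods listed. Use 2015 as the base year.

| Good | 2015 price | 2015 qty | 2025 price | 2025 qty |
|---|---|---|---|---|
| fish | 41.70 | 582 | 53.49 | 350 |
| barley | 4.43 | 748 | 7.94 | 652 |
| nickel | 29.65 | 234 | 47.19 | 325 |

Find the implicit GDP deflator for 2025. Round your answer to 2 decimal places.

Nominal GDP 2025 = 53.49·350 + 7.94·652 + 47.19·325 = 39235.13.
Real GDP 2025 (at 2015 prices) = 41.70·350 + 4.43·652 + 29.65·325 = 27119.61.
Deflator = Nominal/Real × 100 = 39235.13/27119.61 × 100 = 144.674.

144.67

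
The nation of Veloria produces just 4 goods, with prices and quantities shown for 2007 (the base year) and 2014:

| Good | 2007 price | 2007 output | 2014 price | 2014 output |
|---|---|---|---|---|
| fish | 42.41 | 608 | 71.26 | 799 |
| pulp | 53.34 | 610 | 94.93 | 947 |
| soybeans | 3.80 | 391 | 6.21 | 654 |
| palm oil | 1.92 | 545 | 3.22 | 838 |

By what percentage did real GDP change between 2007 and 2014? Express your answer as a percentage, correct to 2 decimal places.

45.42%

Real GDP 2007 = Nominal GDP 2007 = 42.41·608 + 53.34·610 + 3.80·391 + 1.92·545 = 60854.88.
Real GDP 2014 (at 2007 prices) = 42.41·799 + 53.34·947 + 3.80·654 + 1.92·838 = 88492.73.
Real growth = 88492.73/60854.88 − 1 = 0.4542.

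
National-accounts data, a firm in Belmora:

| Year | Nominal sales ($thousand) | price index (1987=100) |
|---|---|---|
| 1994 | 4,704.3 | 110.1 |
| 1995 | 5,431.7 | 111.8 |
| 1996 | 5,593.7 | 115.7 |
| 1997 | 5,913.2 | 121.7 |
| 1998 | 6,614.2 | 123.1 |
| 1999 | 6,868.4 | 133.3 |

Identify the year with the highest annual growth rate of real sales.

1995

1995: real = 5431.7/1.118 = 4858.41; growth vs 1994 (4272.75) = 13.71%.
1996: real = 5593.7/1.157 = 4834.66; growth vs 1995 (4858.41) = -0.49%.
1997: real = 5913.2/1.217 = 4858.83; growth vs 1996 (4834.66) = 0.50%.
1998: real = 6614.2/1.231 = 5373.03; growth vs 1997 (4858.83) = 10.58%.
1999: real = 6868.4/1.333 = 5152.59; growth vs 1998 (5373.03) = -4.10%.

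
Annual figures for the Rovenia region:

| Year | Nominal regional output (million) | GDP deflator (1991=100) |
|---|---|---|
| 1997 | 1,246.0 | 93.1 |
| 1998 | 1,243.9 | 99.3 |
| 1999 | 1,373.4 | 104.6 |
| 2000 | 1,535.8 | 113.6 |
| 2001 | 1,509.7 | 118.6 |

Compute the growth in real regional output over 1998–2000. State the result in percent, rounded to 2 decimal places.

7.92%

Real regional output 1998 = 1243.9/0.993 = 1252.67.
Real regional output 2000 = 1535.8/1.136 = 1351.94.
Change = 1351.94/1252.67 − 1 = 0.0792.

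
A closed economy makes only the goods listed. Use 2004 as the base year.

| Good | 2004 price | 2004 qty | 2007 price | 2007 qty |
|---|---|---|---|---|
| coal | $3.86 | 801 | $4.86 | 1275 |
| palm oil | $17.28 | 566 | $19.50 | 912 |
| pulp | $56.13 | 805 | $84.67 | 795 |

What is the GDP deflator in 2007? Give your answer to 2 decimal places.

Nominal GDP 2007 = 4.86·1275 + 19.50·912 + 84.67·795 = 91293.15.
Real GDP 2007 (at 2004 prices) = 3.86·1275 + 17.28·912 + 56.13·795 = 65304.21.
Deflator = Nominal/Real × 100 = 91293.15/65304.21 × 100 = 139.797.

139.80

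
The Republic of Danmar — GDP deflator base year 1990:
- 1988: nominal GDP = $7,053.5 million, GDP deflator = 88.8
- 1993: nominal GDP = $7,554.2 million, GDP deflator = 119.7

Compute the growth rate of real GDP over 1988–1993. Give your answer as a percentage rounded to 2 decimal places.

Real GDP 1988 = 7053.5 / 0.888 = 7943.13.
Real GDP 1993 = 7554.2 / 1.197 = 6310.94.
Real growth = 6310.94 / 7943.13 − 1 = -0.2055.

-20.55%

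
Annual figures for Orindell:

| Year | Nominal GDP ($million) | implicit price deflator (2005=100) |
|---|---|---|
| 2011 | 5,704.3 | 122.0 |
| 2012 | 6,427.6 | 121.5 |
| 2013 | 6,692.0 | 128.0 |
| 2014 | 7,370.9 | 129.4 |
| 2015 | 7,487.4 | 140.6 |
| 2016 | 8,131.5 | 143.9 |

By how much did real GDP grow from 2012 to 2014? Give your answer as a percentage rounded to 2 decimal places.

Real GDP 2012 = 6427.6/1.215 = 5290.21.
Real GDP 2014 = 7370.9/1.294 = 5696.21.
Change = 5696.21/5290.21 − 1 = 0.0767.

7.67%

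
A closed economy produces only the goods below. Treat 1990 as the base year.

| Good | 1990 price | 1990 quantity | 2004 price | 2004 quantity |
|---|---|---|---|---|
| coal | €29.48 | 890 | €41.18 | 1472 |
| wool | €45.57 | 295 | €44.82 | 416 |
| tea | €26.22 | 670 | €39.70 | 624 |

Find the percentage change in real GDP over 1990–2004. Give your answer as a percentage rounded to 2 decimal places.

Real GDP 1990 = Nominal GDP 1990 = 29.48·890 + 45.57·295 + 26.22·670 = 57247.75.
Real GDP 2004 (at 1990 prices) = 29.48·1472 + 45.57·416 + 26.22·624 = 78712.96.
Real growth = 78712.96/57247.75 − 1 = 0.3750.

37.50%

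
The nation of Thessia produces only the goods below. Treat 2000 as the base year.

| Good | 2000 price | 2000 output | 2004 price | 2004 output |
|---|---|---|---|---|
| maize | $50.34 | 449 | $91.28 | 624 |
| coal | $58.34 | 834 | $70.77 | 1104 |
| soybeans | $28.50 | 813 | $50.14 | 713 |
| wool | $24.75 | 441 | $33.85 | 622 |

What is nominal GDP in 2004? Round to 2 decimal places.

Nominal GDP 2004 = Σ (p_2004 × q_2004) = 91.28·624 + 70.77·1104 + 50.14·713 + 33.85·622 = 191893.32.

$191893.32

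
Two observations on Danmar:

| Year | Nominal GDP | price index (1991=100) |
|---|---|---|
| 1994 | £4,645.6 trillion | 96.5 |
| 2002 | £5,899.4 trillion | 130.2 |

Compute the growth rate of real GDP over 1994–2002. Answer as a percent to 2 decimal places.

Deflate each year: 1994 → 4645.6/0.965 = 4814.09; 2002 → 5899.4/1.302 = 4531.03.
So real GDP changed by 4531.03/4814.09 − 1 = -0.0588, i.e. -5.88%.

-5.88%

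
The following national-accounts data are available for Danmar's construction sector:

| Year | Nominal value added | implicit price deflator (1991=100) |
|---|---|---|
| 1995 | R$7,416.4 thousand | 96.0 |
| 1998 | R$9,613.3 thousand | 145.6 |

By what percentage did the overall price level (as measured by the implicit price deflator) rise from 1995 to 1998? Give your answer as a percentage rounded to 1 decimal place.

51.7%

Price-level change = 145.6 / 96.0 − 1 = 0.5167.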